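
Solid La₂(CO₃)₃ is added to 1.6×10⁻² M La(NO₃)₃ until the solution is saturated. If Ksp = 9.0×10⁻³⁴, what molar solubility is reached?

La₂(CO₃)₃(s) ⇌ 2 La³⁺(aq) + 3 CO₃²⁻(aq)
The solution already contains La³⁺ at 1.6×10⁻² M. Let s be the molar solubility of La₂(CO₃)₃.
[La³⁺] ≈ 1.6×10⁻² M (common ion dominates); [CO₃²⁻] = 3s.
Ksp = [La³⁺]^2[CO₃²⁻]^3 = (1.6×10⁻²)^2(3s)^3
(3s)^3 = 9.0×10⁻³⁴ / (1.6×10⁻²)^2 = 3.5×10⁻³⁰
s = 5.1×10⁻¹¹ M

5.1×10⁻¹¹ M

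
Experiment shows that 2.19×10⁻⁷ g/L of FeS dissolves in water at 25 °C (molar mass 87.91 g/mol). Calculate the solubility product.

Ksp = 6.21×10⁻¹⁸

Molar solubility s = (2.19×10⁻⁷ g/L) / (87.91 g/mol) = 2.4912×10⁻⁹ mol/L
FeS(s) ⇌ Fe²⁺(aq) + S²⁻(aq)
With molar solubility s: [Fe²⁺] = s, [S²⁻] = s.
Ksp = [Fe²⁺][S²⁻] = s · s = s^2
Ksp = (2.4912×10⁻⁹)^2 = 6.21×10⁻¹⁸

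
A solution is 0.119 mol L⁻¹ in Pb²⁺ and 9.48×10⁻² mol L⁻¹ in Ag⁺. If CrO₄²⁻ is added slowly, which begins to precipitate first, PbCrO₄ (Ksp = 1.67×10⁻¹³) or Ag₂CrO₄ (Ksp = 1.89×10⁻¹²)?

PbCrO₄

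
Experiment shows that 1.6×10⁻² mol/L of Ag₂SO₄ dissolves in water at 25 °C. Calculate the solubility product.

Ksp = 1.6×10⁻⁵

Ag₂SO₄(s) ⇌ 2 Ag⁺(aq) + SO₄²⁻(aq)
For each mole of Ag₂SO₄ that dissolves per liter, [Ag⁺] = 2s and [SO₄²⁻] = s; let s denote this solubility.
Ksp = [Ag⁺]^2[SO₄²⁻] = (2s)^2 · s = 4s^3
Ksp = 4 × (1.6×10⁻²)^3 = 1.6×10⁻⁵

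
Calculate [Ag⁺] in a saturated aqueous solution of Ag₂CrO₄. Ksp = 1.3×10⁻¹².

1.4×10⁻⁴ M

Ag₂CrO₄(s) ⇌ 2 Ag⁺(aq) + CrO₄²⁻(aq)
Call the molar solubility s, so that [Ag⁺] = 2s and [CrO₄²⁻] = s.
Ksp = [Ag⁺]^2[CrO₄²⁻] = (2s)^2 · s = 4s^3 = 1.3×10⁻¹²
s = 6.9×10⁻⁵ mol L⁻¹
[Ag⁺] = 2s = 1.4×10⁻⁴ mol L⁻¹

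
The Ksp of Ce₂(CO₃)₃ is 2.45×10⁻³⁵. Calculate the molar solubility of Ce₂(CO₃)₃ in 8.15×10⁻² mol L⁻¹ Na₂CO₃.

1.06×10⁻¹⁶ M

Ce₂(CO₃)₃(s) ⇌ 2 Ce³⁺(aq) + 3 CO₃²⁻(aq)
The solution already contains CO₃²⁻ at 8.15×10⁻² mol L⁻¹. Let s be the molar solubility of Ce₂(CO₃)₃.
[CO₃²⁻] ≈ 8.15×10⁻² mol L⁻¹ (common ion dominates); [Ce³⁺] = 2s.
Ksp = [Ce³⁺]^2[CO₃²⁻]^3 = (2s)^2(8.15×10⁻²)^3
(2s)^2 = 2.45×10⁻³⁵ / (8.15×10⁻²)^3 = 4.53×10⁻³²
s = 1.06×10⁻¹⁶ mol L⁻¹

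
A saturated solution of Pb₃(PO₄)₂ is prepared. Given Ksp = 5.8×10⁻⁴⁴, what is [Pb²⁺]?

2.6×10⁻⁹ M

Pb₃(PO₄)₂(s) ⇌ 3 Pb²⁺(aq) + 2 PO₄³⁻(aq)
Call the molar solubility s, so that [Pb²⁺] = 3s and [PO₄³⁻] = 2s.
Ksp = [Pb²⁺]^3[PO₄³⁻]^2 = (3s)^3 · (2s)^2 = 108s^5 = 5.8×10⁻⁴⁴
s = 8.8×10⁻¹⁰ mol/L
[Pb²⁺] = 3s = 2.6×10⁻⁹ mol/L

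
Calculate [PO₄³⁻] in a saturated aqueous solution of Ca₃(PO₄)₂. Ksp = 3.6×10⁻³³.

2.5×10⁻⁷ M

Ca₃(PO₄)₂(s) ⇌ 3 Ca²⁺(aq) + 2 PO₄³⁻(aq)
For each mole of Ca₃(PO₄)₂ that dissolves per liter, [Ca²⁺] = 3s and [PO₄³⁻] = 2s; let s denote this solubility.
Ksp = [Ca²⁺]^3[PO₄³⁻]^2 = (3s)^3 · (2s)^2 = 108s^5 = 3.6×10⁻³³
s = 1.3×10⁻⁷ mol/L
[PO₄³⁻] = 2s = 2.5×10⁻⁷ mol/L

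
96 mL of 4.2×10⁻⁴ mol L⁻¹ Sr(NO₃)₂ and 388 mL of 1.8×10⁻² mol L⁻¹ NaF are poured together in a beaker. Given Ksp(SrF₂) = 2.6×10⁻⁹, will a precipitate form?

Yes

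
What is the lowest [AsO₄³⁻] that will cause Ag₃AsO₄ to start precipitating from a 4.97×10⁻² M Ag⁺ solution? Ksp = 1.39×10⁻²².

Precipitation of each salt begins when its ion product equals Ksp.
Ag₃AsO₄(s) ⇌ 3 Ag⁺(aq) + AsO₄³⁻(aq)
Ksp = [Ag⁺]^3[AsO₄³⁻] = [AsO₄³⁻](4.97×10⁻²)^3
[AsO₄³⁻] = 1.39×10⁻²² / (4.97×10⁻²)^3 = 1.13×10⁻¹⁸
[AsO₄³⁻] = 1.13×10⁻¹⁸ M

1.13×10⁻¹⁸ M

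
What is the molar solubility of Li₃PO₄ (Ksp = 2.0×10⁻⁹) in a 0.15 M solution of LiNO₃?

Li₃PO₄(s) ⇌ 3 Li⁺(aq) + PO₄³⁻(aq)
The solution already contains Li⁺ at 0.15 M. Let s be the molar solubility of Li₃PO₄.
[Li⁺] ≈ 0.15 M (common ion dominates); [PO₄³⁻] = s.
Ksp = [Li⁺]^3[PO₄³⁻] = (0.15)^3s
s = 2.0×10⁻⁹ / (0.15)^3 = 5.9×10⁻⁷
s = 5.9×10⁻⁷ M

5.9×10⁻⁷ M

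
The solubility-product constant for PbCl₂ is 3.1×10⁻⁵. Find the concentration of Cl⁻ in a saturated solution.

4.0×10⁻² M

PbCl₂(s) ⇌ Pb²⁺(aq) + 2 Cl⁻(aq)
For each mole of PbCl₂ that dissolves per liter, [Pb²⁺] = s and [Cl⁻] = 2s; let s denote this solubility.
Ksp = [Pb²⁺][Cl⁻]^2 = s · (2s)^2 = 4s^3 = 3.1×10⁻⁵
s = 2.0×10⁻² mol/L
[Cl⁻] = 2s = 4.0×10⁻² mol/L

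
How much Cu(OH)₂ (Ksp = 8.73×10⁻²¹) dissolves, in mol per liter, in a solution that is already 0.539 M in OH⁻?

Cu(OH)₂(s) ⇌ Cu²⁺(aq) + 2 OH⁻(aq)
OH⁻ is already present at 0.539 M. If s mol/L of Cu(OH)₂ dissolves, [Cu²⁺] = s while [OH⁻] ≈ 0.539 M.
Ksp = [Cu²⁺][OH⁻]^2 = s(0.539)^2
s = 8.73×10⁻²¹ / (0.539)^2 = 3.00×10⁻²⁰
s = 3.00×10⁻²⁰ M

3.00×10⁻²⁰ M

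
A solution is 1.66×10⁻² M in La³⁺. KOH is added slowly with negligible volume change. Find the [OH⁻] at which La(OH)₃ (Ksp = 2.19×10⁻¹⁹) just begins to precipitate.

Precipitation begins when Q = Ksp.
La(OH)₃(s) ⇌ La³⁺(aq) + 3 OH⁻(aq)
Ksp = [La³⁺][OH⁻]^3 = [OH⁻]^3(1.66×10⁻²)
[OH⁻]^3 = 2.19×10⁻¹⁹ / (1.66×10⁻²) = 1.32×10⁻¹⁷
[OH⁻] = 2.36×10⁻⁶ M

2.36×10⁻⁶ M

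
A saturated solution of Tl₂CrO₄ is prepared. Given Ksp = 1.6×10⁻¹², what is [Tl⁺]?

1.5×10⁻⁴ M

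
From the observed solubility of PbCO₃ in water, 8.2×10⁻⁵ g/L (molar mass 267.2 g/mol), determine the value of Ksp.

Convert to molarity: s = 8.2×10⁻⁵ / 267.2 = 3.069×10⁻⁷ mol/L
PbCO₃(s) ⇌ Pb²⁺(aq) + CO₃²⁻(aq)
For each mole of PbCO₃ that dissolves per liter, [Pb²⁺] = s and [CO₃²⁻] = s; let s denote this solubility.
Ksp = [Pb²⁺][CO₃²⁻] = s · s = s^2
Ksp = (3.069×10⁻⁷)^2 = 9.4×10⁻¹⁴

Ksp = 9.4×10⁻¹⁴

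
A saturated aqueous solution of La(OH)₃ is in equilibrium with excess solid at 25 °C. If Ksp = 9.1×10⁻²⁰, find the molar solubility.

7.6×10⁻⁶ M

La(OH)₃(s) ⇌ La³⁺(aq) + 3 OH⁻(aq)
With molar solubility s: [La³⁺] = s, [OH⁻] = 3s.
Ksp = [La³⁺][OH⁻]^3 = s · (3s)^3 = 27s^4
27s^4 = 9.1×10⁻²⁰  ⇒  s^4 = 3.4×10⁻²¹
s = (3.4×10⁻²¹)^(1/4) = 7.6×10⁻⁶ M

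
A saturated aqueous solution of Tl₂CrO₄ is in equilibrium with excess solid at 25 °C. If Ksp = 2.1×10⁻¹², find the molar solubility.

Tl₂CrO₄(s) ⇌ 2 Tl⁺(aq) + CrO₄²⁻(aq)
With molar solubility s: [Tl⁺] = 2s, [CrO₄²⁻] = s.
Ksp = [Tl⁺]^2[CrO₄²⁻] = (2s)^2 · s = 4s^3
4s^3 = 2.1×10⁻¹²  ⇒  s^3 = 5.3×10⁻¹³
s = 8.1×10⁻⁵ mol/L

8.1×10⁻⁵ M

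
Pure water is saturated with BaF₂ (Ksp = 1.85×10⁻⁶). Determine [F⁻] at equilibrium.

BaF₂(s) ⇌ Ba²⁺(aq) + 2 F⁻(aq)
With molar solubility s: [Ba²⁺] = s, [F⁻] = 2s.
Ksp = [Ba²⁺][F⁻]^2 = s · (2s)^2 = 4s^3 = 1.85×10⁻⁶
s = 7.73×10⁻³ mol L⁻¹
[F⁻] = 2s = 1.55×10⁻² mol L⁻¹

1.55×10⁻² M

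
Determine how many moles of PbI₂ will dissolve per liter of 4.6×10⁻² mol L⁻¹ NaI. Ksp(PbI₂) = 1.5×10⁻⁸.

PbI₂(s) ⇌ Pb²⁺(aq) + 2 I⁻(aq)
With I⁻ already at 4.6×10⁻² mol L⁻¹ and s small, take [I⁻] ≈ 4.6×10⁻² mol L⁻¹ and [Pb²⁺] = s.
Ksp = [Pb²⁺][I⁻]^2 = s(4.6×10⁻²)^2
s = 1.5×10⁻⁸ / (4.6×10⁻²)^2 = 7.1×10⁻⁶
s = 7.1×10⁻⁶ mol L⁻¹

7.1×10⁻⁶ M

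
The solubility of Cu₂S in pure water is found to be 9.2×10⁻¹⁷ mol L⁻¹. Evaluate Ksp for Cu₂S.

Cu₂S(s) ⇌ 2 Cu⁺(aq) + S²⁻(aq)
Call the molar solubility s, so that [Cu⁺] = 2s and [S²⁻] = s.
Ksp = [Cu⁺]^2[S²⁻] = (2s)^2 · s = 4s^3
Ksp = 4 × (9.2×10⁻¹⁷)^3 = 3.1×10⁻⁴⁸

Ksp = 3.1×10⁻⁴⁸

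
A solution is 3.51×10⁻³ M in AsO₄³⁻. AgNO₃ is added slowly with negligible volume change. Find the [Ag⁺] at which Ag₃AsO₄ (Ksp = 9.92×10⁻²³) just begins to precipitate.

3.05×10⁻⁷ M

Precipitation begins when Q = Ksp.
Ag₃AsO₄(s) ⇌ 3 Ag⁺(aq) + AsO₄³⁻(aq)
Ksp = [Ag⁺]^3[AsO₄³⁻] = [Ag⁺]^3(3.51×10⁻³)
[Ag⁺]^3 = 9.92×10⁻²³ / (3.51×10⁻³) = 2.83×10⁻²⁰
[Ag⁺] = 3.05×10⁻⁷ M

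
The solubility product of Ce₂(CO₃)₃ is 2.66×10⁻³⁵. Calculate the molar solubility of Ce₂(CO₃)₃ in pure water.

4.77×10⁻⁸ M

Ce₂(CO₃)₃(s) ⇌ 2 Ce³⁺(aq) + 3 CO₃²⁻(aq)
Let s be the molar solubility. Then [Ce³⁺] = 2s and [CO₃²⁻] = 3s.
Ksp = [Ce³⁺]^2[CO₃²⁻]^3 = (2s)^2 · (3s)^3 = 108s^5
108s^5 = 2.66×10⁻³⁵  ⇒  s^5 = 2.46×10⁻³⁷
s = (2.46×10⁻³⁷)^(1/5) = 4.77×10⁻⁸ mol L⁻¹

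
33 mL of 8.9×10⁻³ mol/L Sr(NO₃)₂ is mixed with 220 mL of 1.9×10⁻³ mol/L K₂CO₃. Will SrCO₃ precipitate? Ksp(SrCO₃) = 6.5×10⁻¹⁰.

The combined volume is 253 mL.
[Sr²⁺] = (8.9×10⁻³)(33)/253 = 1.2×10⁻³ mol/L
[CO₃²⁻] = (1.9×10⁻³)(220)/253 = 1.7×10⁻³ mol/L
Q = [Sr²⁺][CO₃²⁻] = 1.9×10⁻⁶
Since Q (1.9×10⁻⁶) exceeds Ksp (6.5×10⁻¹⁰), SrCO₃ will precipitate.

Yes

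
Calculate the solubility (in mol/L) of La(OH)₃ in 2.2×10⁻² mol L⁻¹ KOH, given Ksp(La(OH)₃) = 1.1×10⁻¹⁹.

1.0×10⁻¹⁴ M

La(OH)₃(s) ⇌ La³⁺(aq) + 3 OH⁻(aq)
Let s be the solubility of La(OH)₃ here. The common ion gives [OH⁻] ≈ 2.2×10⁻² mol L⁻¹, and [La³⁺] = s.
Ksp = [La³⁺][OH⁻]^3 = s(2.2×10⁻²)^3
s = 1.1×10⁻¹⁹ / (2.2×10⁻²)^3 = 1.0×10⁻¹⁴
s = 1.0×10⁻¹⁴ mol L⁻¹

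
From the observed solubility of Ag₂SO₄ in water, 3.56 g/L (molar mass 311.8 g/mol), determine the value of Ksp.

Ksp = 5.95×10⁻⁶

Molar solubility s = (3.56 g/L) / (311.8 g/mol) = 1.1418×10⁻² mol/L
Ag₂SO₄(s) ⇌ 2 Ag⁺(aq) + SO₄²⁻(aq)
For each mole of Ag₂SO₄ that dissolves per liter, [Ag⁺] = 2s and [SO₄²⁻] = s; let s denote this solubility.
Ksp = [Ag⁺]^2[SO₄²⁻] = (2s)^2 · s = 4s^3
Ksp = 4 × (1.1418×10⁻²)^3 = 5.95×10⁻⁶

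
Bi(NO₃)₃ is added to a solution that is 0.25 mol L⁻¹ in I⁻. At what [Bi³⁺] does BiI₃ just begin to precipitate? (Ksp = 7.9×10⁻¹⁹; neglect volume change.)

5.1×10⁻¹⁷ M

Each salt precipitates once Q = Ksp for that salt.
BiI₃(s) ⇌ Bi³⁺(aq) + 3 I⁻(aq)
Ksp = [Bi³⁺][I⁻]^3 = [Bi³⁺](0.25)^3
[Bi³⁺] = 7.9×10⁻¹⁹ / (0.25)^3 = 5.1×10⁻¹⁷
[Bi³⁺] = 5.1×10⁻¹⁷ mol L⁻¹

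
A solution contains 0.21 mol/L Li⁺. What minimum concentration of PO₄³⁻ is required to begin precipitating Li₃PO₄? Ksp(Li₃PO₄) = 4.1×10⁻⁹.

4.4×10⁻⁷ M

Each salt precipitates once Q = Ksp for that salt.
Li₃PO₄(s) ⇌ 3 Li⁺(aq) + PO₄³⁻(aq)
Ksp = [Li⁺]^3[PO₄³⁻] = [PO₄³⁻](0.21)^3
[PO₄³⁻] = 4.1×10⁻⁹ / (0.21)^3 = 4.4×10⁻⁷
[PO₄³⁻] = 4.4×10⁻⁷ mol/L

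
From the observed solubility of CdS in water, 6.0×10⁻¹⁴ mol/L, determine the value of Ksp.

Ksp = 3.6×10⁻²⁷

CdS(s) ⇌ Cd²⁺(aq) + S²⁻(aq)
With molar solubility s: [Cd²⁺] = s, [S²⁻] = s.
Ksp = [Cd²⁺][S²⁻] = s · s = s^2
Ksp = (6.0×10⁻¹⁴)^2 = 3.6×10⁻²⁷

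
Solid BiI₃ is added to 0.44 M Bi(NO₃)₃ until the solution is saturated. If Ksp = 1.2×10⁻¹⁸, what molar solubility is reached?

BiI₃(s) ⇌ Bi³⁺(aq) + 3 I⁻(aq)
The solution already contains Bi³⁺ at 0.44 M. Let s be the molar solubility of BiI₃.
[Bi³⁺] ≈ 0.44 M (common ion dominates); [I⁻] = 3s.
Ksp = [Bi³⁺][I⁻]^3 = (0.44)(3s)^3
(3s)^3 = 1.2×10⁻¹⁸ / (0.44) = 2.7×10⁻¹⁸
s = 4.7×10⁻⁷ M

4.7×10⁻⁷ M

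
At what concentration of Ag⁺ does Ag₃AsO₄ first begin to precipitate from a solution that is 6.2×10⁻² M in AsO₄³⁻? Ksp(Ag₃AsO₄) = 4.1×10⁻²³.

8.7×10⁻⁸ M

Precipitation begins when Q = Ksp.
Ag₃AsO₄(s) ⇌ 3 Ag⁺(aq) + AsO₄³⁻(aq)
Ksp = [Ag⁺]^3[AsO₄³⁻] = [Ag⁺]^3(6.2×10⁻²)
[Ag⁺]^3 = 4.1×10⁻²³ / (6.2×10⁻²) = 6.6×10⁻²²
[Ag⁺] = 8.7×10⁻⁸ M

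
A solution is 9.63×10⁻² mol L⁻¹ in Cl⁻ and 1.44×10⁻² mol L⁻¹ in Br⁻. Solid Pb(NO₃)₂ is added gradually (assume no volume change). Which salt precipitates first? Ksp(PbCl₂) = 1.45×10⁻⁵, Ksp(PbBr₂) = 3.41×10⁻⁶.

PbCl₂

Precipitation begins when Q = Ksp.
For PbCl₂: [Pb²⁺] = (Ksp/[Cl⁻]^2) = 1.56×10⁻³ mol L⁻¹
For PbBr₂: [Pb²⁺] = (Ksp/[Br⁻]^2) = 1.64×10⁻² mol L⁻¹
The smaller threshold [Pb²⁺] is reached first, so PbCl₂ precipitates first.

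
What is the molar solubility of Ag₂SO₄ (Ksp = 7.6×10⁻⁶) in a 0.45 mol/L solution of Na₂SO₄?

Ag₂SO₄(s) ⇌ 2 Ag⁺(aq) + SO₄²⁻(aq)
Let s be the solubility of Ag₂SO₄ here. The common ion gives [SO₄²⁻] ≈ 0.45 mol/L, and [Ag⁺] = 2s.
Ksp = [Ag⁺]^2[SO₄²⁻] = (2s)^2(0.45)
(2s)^2 = 7.6×10⁻⁶ / (0.45) = 1.7×10⁻⁵
s = 2.1×10⁻³ mol/L

2.1×10⁻³ M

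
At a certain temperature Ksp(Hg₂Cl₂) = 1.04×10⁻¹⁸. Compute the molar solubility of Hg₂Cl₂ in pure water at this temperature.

6.38×10⁻⁷ M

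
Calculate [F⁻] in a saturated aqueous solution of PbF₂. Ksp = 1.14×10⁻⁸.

2.84×10⁻³ M

PbF₂(s) ⇌ Pb²⁺(aq) + 2 F⁻(aq)
If s mol/L of PbF₂ dissolves, [Pb²⁺] = s and [F⁻] = 2s.
Ksp = [Pb²⁺][F⁻]^2 = s · (2s)^2 = 4s^3 = 1.14×10⁻⁸
s = 1.42×10⁻³ mol L⁻¹
[F⁻] = 2s = 2.84×10⁻³ mol L⁻¹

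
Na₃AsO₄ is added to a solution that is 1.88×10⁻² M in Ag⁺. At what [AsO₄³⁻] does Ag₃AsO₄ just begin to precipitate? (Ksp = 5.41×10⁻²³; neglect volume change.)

8.14×10⁻¹⁸ M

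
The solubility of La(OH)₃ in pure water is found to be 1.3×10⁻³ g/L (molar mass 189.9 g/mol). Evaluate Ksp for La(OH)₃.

Ksp = 5.9×10⁻²⁰

Convert to molarity: s = 1.3×10⁻³ / 189.9 = 6.846×10⁻⁶ mol/L
La(OH)₃(s) ⇌ La³⁺(aq) + 3 OH⁻(aq)
For each mole of La(OH)₃ that dissolves per liter, [La³⁺] = s and [OH⁻] = 3s; let s denote this solubility.
Ksp = [La³⁺][OH⁻]^3 = s · (3s)^3 = 27s^4
Ksp = 27 × (6.846×10⁻⁶)^4 = 5.9×10⁻²⁰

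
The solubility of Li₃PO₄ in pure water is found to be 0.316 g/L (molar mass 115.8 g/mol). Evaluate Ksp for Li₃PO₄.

s = (0.316 g L⁻¹)/(115.8 g mol⁻¹) = 2.7288×10⁻³ M
Li₃PO₄(s) ⇌ 3 Li⁺(aq) + PO₄³⁻(aq)
Call the molar solubility s, so that [Li⁺] = 3s and [PO₄³⁻] = s.
Ksp = [Li⁺]^3[PO₄³⁻] = (3s)^3 · s = 27s^4
Ksp = 27 × (2.7288×10⁻³)^4 = 1.50×10⁻⁹

Ksp = 1.50×10⁻⁹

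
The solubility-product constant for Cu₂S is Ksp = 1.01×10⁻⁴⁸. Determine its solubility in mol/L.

Cu₂S(s) ⇌ 2 Cu⁺(aq) + S²⁻(aq)
With molar solubility s: [Cu⁺] = 2s, [S²⁻] = s.
Ksp = [Cu⁺]^2[S²⁻] = (2s)^2 · s = 4s^3
4s^3 = 1.01×10⁻⁴⁸  ⇒  s^3 = 2.53×10⁻⁴⁹
s = (2.53×10⁻⁴⁹)^(1/3) = 6.32×10⁻¹⁷ M

6.32×10⁻¹⁷ M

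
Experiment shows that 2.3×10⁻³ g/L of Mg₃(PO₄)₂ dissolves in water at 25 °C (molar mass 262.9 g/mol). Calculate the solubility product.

Ksp = 5.5×10⁻²⁴

Convert to molarity: s = 2.3×10⁻³ / 262.9 = 8.749×10⁻⁶ mol/L
Mg₃(PO₄)₂(s) ⇌ 3 Mg²⁺(aq) + 2 PO₄³⁻(aq)
With molar solubility s: [Mg²⁺] = 3s, [PO₄³⁻] = 2s.
Ksp = [Mg²⁺]^3[PO₄³⁻]^2 = (3s)^3 · (2s)^2 = 108s^5
Ksp = 108 × (8.749×10⁻⁶)^5 = 5.5×10⁻²⁴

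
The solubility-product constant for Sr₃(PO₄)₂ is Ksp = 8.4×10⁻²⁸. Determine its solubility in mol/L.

Sr₃(PO₄)₂(s) ⇌ 3 Sr²⁺(aq) + 2 PO₄³⁻(aq)
For each mole of Sr₃(PO₄)₂ that dissolves per liter, [Sr²⁺] = 3s and [PO₄³⁻] = 2s; let s denote this solubility.
Ksp = [Sr²⁺]^3[PO₄³⁻]^2 = (3s)^3 · (2s)^2 = 108s^5
108s^5 = 8.4×10⁻²⁸  ⇒  s^5 = 7.8×10⁻³⁰
Taking the 5th root, s = 1.5×10⁻⁶ mol/L.

1.5×10⁻⁶ M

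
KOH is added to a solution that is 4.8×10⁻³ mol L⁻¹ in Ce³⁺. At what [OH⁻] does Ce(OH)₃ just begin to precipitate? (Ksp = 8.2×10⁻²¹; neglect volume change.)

1.2×10⁻⁶ M

A salt starts to precipitate once the ion product Q reaches its Ksp.
Ce(OH)₃(s) ⇌ Ce³⁺(aq) + 3 OH⁻(aq)
Ksp = [Ce³⁺][OH⁻]^3 = [OH⁻]^3(4.8×10⁻³)
[OH⁻]^3 = 8.2×10⁻²¹ / (4.8×10⁻³) = 1.7×10⁻¹⁸
[OH⁻] = 1.2×10⁻⁶ mol L⁻¹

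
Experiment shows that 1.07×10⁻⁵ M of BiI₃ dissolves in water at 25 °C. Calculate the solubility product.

BiI₃(s) ⇌ Bi³⁺(aq) + 3 I⁻(aq)
For each mole of BiI₃ that dissolves per liter, [Bi³⁺] = s and [I⁻] = 3s; let s denote this solubility.
Ksp = [Bi³⁺][I⁻]^3 = s · (3s)^3 = 27s^4
Ksp = 27 × (1.07×10⁻⁵)^4 = 3.54×10⁻¹⁹

Ksp = 3.54×10⁻¹⁹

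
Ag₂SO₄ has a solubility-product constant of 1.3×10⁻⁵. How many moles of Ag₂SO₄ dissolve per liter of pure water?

Ag₂SO₄(s) ⇌ 2 Ag⁺(aq) + SO₄²⁻(aq)
Let s be the molar solubility. Then [Ag⁺] = 2s and [SO₄²⁻] = s.
Ksp = [Ag⁺]^2[SO₄²⁻] = (2s)^2 · s = 4s^3
4s^3 = 1.3×10⁻⁵  ⇒  s^3 = 3.3×10⁻⁶
s = (3.3×10⁻⁶)^(1/3) = 1.5×10⁻² mol L⁻¹

1.5×10⁻² M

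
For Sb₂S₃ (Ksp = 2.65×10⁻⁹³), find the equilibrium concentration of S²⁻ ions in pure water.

3.59×10⁻¹⁹ M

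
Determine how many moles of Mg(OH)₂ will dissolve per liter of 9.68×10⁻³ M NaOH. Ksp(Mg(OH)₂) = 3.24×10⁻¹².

Mg(OH)₂(s) ⇌ Mg²⁺(aq) + 2 OH⁻(aq)
Let s be the solubility of Mg(OH)₂ here. The common ion gives [OH⁻] ≈ 9.68×10⁻³ M, and [Mg²⁺] = s.
Ksp = [Mg²⁺][OH⁻]^2 = s(9.68×10⁻³)^2
s = 3.24×10⁻¹² / (9.68×10⁻³)^2 = 3.46×10⁻⁸
s = 3.46×10⁻⁸ M

3.46×10⁻⁸ M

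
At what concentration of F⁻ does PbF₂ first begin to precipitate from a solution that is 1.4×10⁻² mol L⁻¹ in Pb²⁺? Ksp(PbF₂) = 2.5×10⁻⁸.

A salt starts to precipitate once the ion product Q reaches its Ksp.
PbF₂(s) ⇌ Pb²⁺(aq) + 2 F⁻(aq)
Ksp = [Pb²⁺][F⁻]^2 = [F⁻]^2(1.4×10⁻²)
[F⁻]^2 = 2.5×10⁻⁸ / (1.4×10⁻²) = 1.8×10⁻⁶
[F⁻] = 1.3×10⁻³ mol L⁻¹

1.3×10⁻³ M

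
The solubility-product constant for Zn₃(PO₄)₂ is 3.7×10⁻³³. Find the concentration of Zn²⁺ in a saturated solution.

3.8×10⁻⁷ M

Zn₃(PO₄)₂(s) ⇌ 3 Zn²⁺(aq) + 2 PO₄³⁻(aq)
With molar solubility s: [Zn²⁺] = 3s, [PO₄³⁻] = 2s.
Ksp = [Zn²⁺]^3[PO₄³⁻]^2 = (3s)^3 · (2s)^2 = 108s^5 = 3.7×10⁻³³
s = 1.3×10⁻⁷ mol/L
[Zn²⁺] = 3s = 3.8×10⁻⁷ mol/L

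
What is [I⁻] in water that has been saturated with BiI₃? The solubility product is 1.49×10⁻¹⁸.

BiI₃(s) ⇌ Bi³⁺(aq) + 3 I⁻(aq)
Call the molar solubility s, so that [Bi³⁺] = s and [I⁻] = 3s.
Ksp = [Bi³⁺][I⁻]^3 = s · (3s)^3 = 27s^4 = 1.49×10⁻¹⁸
s = 1.53×10⁻⁵ mol/L
[I⁻] = 3s = 4.60×10⁻⁵ mol/L

4.60×10⁻⁵ M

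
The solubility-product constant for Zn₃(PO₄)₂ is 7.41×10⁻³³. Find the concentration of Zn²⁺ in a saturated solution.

Zn₃(PO₄)₂(s) ⇌ 3 Zn²⁺(aq) + 2 PO₄³⁻(aq)
Call the molar solubility s, so that [Zn²⁺] = 3s and [PO₄³⁻] = 2s.
Ksp = [Zn²⁺]^3[PO₄³⁻]^2 = (3s)^3 · (2s)^2 = 108s^5 = 7.41×10⁻³³
s = 1.47×10⁻⁷ mol/L
[Zn²⁺] = 3s = 4.41×10⁻⁷ mol/L

4.41×10⁻⁷ M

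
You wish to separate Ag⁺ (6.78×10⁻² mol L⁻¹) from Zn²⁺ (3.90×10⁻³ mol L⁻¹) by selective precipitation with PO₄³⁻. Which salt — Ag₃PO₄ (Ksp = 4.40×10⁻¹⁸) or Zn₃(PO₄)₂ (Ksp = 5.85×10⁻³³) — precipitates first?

Each salt precipitates once Q = Ksp for that salt.
For Ag₃PO₄: [PO₄³⁻] = (Ksp/[Ag⁺]^3) = 1.41×10⁻¹⁴ mol L⁻¹
For Zn₃(PO₄)₂: [PO₄³⁻] = (Ksp/[Zn²⁺]^3)^(1/2) = 3.14×10⁻¹³ mol L⁻¹
Ag₃PO₄ requires the lower [PO₄³⁻], so it precipitates first.

Ag₃PO₄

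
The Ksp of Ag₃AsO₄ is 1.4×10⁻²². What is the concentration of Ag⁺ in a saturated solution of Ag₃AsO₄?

4.5×10⁻⁶ M

Ag₃AsO₄(s) ⇌ 3 Ag⁺(aq) + AsO₄³⁻(aq)
Let s be the molar solubility. Then [Ag⁺] = 3s and [AsO₄³⁻] = s.
Ksp = [Ag⁺]^3[AsO₄³⁻] = (3s)^3 · s = 27s^4 = 1.4×10⁻²²
s = 1.5×10⁻⁶ mol L⁻¹
[Ag⁺] = 3s = 4.5×10⁻⁶ mol L⁻¹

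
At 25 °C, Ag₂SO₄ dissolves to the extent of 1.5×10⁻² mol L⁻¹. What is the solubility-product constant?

Ksp = 1.4×10⁻⁵

Ag₂SO₄(s) ⇌ 2 Ag⁺(aq) + SO₄²⁻(aq)
With molar solubility s: [Ag⁺] = 2s, [SO₄²⁻] = s.
Ksp = [Ag⁺]^2[SO₄²⁻] = (2s)^2 · s = 4s^3
Ksp = 4 × (1.5×10⁻²)^3 = 1.4×10⁻⁵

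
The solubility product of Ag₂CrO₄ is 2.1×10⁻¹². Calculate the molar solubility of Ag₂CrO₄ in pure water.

Ag₂CrO₄(s) ⇌ 2 Ag⁺(aq) + CrO₄²⁻(aq)
Let s be the molar solubility. Then [Ag⁺] = 2s and [CrO₄²⁻] = s.
Ksp = [Ag⁺]^2[CrO₄²⁻] = (2s)^2 · s = 4s^3
4s^3 = 2.1×10⁻¹²  ⇒  s^3 = 5.3×10⁻¹³
s = (5.3×10⁻¹³)^(1/3) = 8.1×10⁻⁵ mol/L

8.1×10⁻⁵ M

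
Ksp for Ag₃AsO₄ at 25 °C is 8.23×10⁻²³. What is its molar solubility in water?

Ag₃AsO₄(s) ⇌ 3 Ag⁺(aq) + AsO₄³⁻(aq)
If s mol/L of Ag₃AsO₄ dissolves, [Ag⁺] = 3s and [AsO₄³⁻] = s.
Ksp = [Ag⁺]^3[AsO₄³⁻] = (3s)^3 · s = 27s^4
27s^4 = 8.23×10⁻²³  ⇒  s^4 = 3.05×10⁻²⁴
s = 1.32×10⁻⁶ M

1.32×10⁻⁶ M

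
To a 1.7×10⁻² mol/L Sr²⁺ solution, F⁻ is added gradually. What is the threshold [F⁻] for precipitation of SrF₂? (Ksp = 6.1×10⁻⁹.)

Precipitation of each salt begins when its ion product equals Ksp.
SrF₂(s) ⇌ Sr²⁺(aq) + 2 F⁻(aq)
Ksp = [Sr²⁺][F⁻]^2 = [F⁻]^2(1.7×10⁻²)
[F⁻]^2 = 6.1×10⁻⁹ / (1.7×10⁻²) = 3.6×10⁻⁷
[F⁻] = 6.0×10⁻⁴ mol/L

6.0×10⁻⁴ M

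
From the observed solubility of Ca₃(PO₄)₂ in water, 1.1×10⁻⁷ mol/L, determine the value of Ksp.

Ca₃(PO₄)₂(s) ⇌ 3 Ca²⁺(aq) + 2 PO₄³⁻(aq)
Let s be the molar solubility. Then [Ca²⁺] = 3s and [PO₄³⁻] = 2s.
Ksp = [Ca²⁺]^3[PO₄³⁻]^2 = (3s)^3 · (2s)^2 = 108s^5
Ksp = 108 × (1.1×10⁻⁷)^5 = 1.7×10⁻³³

Ksp = 1.7×10⁻³³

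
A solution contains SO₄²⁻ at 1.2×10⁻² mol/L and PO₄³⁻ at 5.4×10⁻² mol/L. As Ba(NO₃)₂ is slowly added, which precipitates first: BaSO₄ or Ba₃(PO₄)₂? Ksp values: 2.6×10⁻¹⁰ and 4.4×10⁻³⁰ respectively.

A salt starts to precipitate once the ion product Q reaches its Ksp.
For BaSO₄: [Ba²⁺] = (Ksp/[SO₄²⁻]) = 2.2×10⁻⁸ mol/L
For Ba₃(PO₄)₂: [Ba²⁺] = (Ksp/[PO₄³⁻]^2)^(1/3) = 1.1×10⁻⁹ mol/L
Ba₃(PO₄)₂ requires the lower [Ba²⁺], so it precipitates first.

Ba₃(PO₄)₂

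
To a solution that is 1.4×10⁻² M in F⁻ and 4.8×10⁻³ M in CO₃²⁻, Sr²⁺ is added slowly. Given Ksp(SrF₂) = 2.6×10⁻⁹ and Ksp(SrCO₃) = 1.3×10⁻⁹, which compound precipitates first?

SrCO₃

Precipitation of each salt begins when its ion product equals Ksp.
For SrF₂: [Sr²⁺] = (Ksp/[F⁻]^2) = 1.3×10⁻⁵ M
For SrCO₃: [Sr²⁺] = (Ksp/[CO₃²⁻]) = 2.7×10⁻⁷ M
Since SrCO₃ needs less Sr²⁺ to reach saturation, it precipitates first.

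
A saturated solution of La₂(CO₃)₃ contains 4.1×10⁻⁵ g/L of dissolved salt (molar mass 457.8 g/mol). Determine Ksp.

Molar solubility s = (4.1×10⁻⁵ g/L) / (457.8 g/mol) = 8.956×10⁻⁸ mol/L
La₂(CO₃)₃(s) ⇌ 2 La³⁺(aq) + 3 CO₃²⁻(aq)
For each mole of La₂(CO₃)₃ that dissolves per liter, [La³⁺] = 2s and [CO₃²⁻] = 3s; let s denote this solubility.
Ksp = [La³⁺]^2[CO₃²⁻]^3 = (2s)^2 · (3s)^3 = 108s^5
Ksp = 108 × (8.956×10⁻⁸)^5 = 6.2×10⁻³⁴

Ksp = 6.2×10⁻³⁴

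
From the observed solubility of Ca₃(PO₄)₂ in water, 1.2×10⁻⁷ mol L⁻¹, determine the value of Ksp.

Ksp = 2.7×10⁻³³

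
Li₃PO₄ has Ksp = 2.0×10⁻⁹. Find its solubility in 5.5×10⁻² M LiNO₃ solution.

1.2×10⁻⁵ M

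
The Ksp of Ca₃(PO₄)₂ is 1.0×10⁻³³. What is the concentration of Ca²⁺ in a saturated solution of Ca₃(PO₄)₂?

3.0×10⁻⁷ M

Ca₃(PO₄)₂(s) ⇌ 3 Ca²⁺(aq) + 2 PO₄³⁻(aq)
Call the molar solubility s, so that [Ca²⁺] = 3s and [PO₄³⁻] = 2s.
Ksp = [Ca²⁺]^3[PO₄³⁻]^2 = (3s)^3 · (2s)^2 = 108s^5 = 1.0×10⁻³³
s = 9.8×10⁻⁸ M
[Ca²⁺] = 3s = 3.0×10⁻⁷ M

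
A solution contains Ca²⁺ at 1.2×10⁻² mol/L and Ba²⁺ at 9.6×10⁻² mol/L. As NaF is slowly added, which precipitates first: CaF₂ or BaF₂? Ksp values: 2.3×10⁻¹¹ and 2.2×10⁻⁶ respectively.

CaF₂

Precipitation begins when Q = Ksp.
For CaF₂: [F⁻] = (Ksp/[Ca²⁺])^(1/2) = 4.4×10⁻⁵ mol/L
For BaF₂: [F⁻] = (Ksp/[Ba²⁺])^(1/2) = 4.8×10⁻³ mol/L
The smaller threshold [F⁻] is reached first, so CaF₂ precipitates first.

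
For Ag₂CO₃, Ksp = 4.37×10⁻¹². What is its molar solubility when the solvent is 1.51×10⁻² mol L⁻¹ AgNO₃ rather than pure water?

Ag₂CO₃(s) ⇌ 2 Ag⁺(aq) + CO₃²⁻(aq)
With Ag⁺ already at 1.51×10⁻² mol L⁻¹ and s small, take [Ag⁺] ≈ 1.51×10⁻² mol L⁻¹ and [CO₃²⁻] = s.
Ksp = [Ag⁺]^2[CO₃²⁻] = (1.51×10⁻²)^2s
s = 4.37×10⁻¹² / (1.51×10⁻²)^2 = 1.92×10⁻⁸
s = 1.92×10⁻⁸ mol L⁻¹

1.92×10⁻⁸ M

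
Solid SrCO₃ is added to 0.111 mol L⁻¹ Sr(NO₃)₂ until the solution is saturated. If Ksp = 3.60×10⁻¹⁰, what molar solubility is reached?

SrCO₃(s) ⇌ Sr²⁺(aq) + CO₃²⁻(aq)
With Sr²⁺ already at 0.111 mol L⁻¹ and s small, take [Sr²⁺] ≈ 0.111 mol L⁻¹ and [CO₃²⁻] = s.
Ksp = [Sr²⁺][CO₃²⁻] = (0.111)s
s = 3.60×10⁻¹⁰ / (0.111) = 3.24×10⁻⁹
s = 3.24×10⁻⁹ mol L⁻¹

3.24×10⁻⁹ M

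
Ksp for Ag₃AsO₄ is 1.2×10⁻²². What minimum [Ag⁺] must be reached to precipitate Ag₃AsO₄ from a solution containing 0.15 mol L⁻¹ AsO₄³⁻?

9.3×10⁻⁸ M

Each salt precipitates once Q = Ksp for that salt.
Ag₃AsO₄(s) ⇌ 3 Ag⁺(aq) + AsO₄³⁻(aq)
Ksp = [Ag⁺]^3[AsO₄³⁻] = [Ag⁺]^3(0.15)
[Ag⁺]^3 = 1.2×10⁻²² / (0.15) = 8.0×10⁻²²
[Ag⁺] = 9.3×10⁻⁸ mol L⁻¹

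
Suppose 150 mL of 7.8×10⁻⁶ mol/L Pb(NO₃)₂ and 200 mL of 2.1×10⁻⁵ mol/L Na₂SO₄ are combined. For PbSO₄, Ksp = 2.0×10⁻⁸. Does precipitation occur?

No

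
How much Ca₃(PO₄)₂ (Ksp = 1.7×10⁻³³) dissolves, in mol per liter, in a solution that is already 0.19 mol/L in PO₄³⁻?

Ca₃(PO₄)₂(s) ⇌ 3 Ca²⁺(aq) + 2 PO₄³⁻(aq)
With PO₄³⁻ already at 0.19 mol/L and s small, take [PO₄³⁻] ≈ 0.19 mol/L and [Ca²⁺] = 3s.
Ksp = [Ca²⁺]^3[PO₄³⁻]^2 = (3s)^3(0.19)^2
(3s)^3 = 1.7×10⁻³³ / (0.19)^2 = 4.7×10⁻³²
s = 1.2×10⁻¹¹ mol/L

1.2×10⁻¹¹ M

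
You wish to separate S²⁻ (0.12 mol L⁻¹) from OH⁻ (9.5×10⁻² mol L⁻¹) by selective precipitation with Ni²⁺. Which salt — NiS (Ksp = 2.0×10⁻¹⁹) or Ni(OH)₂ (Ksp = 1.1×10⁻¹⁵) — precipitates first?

Precipitation of each salt begins when its ion product equals Ksp.
For NiS: [Ni²⁺] = (Ksp/[S²⁻]) = 1.7×10⁻¹⁸ mol L⁻¹
For Ni(OH)₂: [Ni²⁺] = (Ksp/[OH⁻]^2) = 1.2×10⁻¹³ mol L⁻¹
NiS requires the lower [Ni²⁺], so it precipitates first.

NiS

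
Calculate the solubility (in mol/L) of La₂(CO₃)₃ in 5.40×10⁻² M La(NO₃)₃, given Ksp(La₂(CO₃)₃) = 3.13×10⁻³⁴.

La₂(CO₃)₃(s) ⇌ 2 La³⁺(aq) + 3 CO₃²⁻(aq)
Let s be the solubility of La₂(CO₃)₃ here. The common ion gives [La³⁺] ≈ 5.40×10⁻² M, and [CO₃²⁻] = 3s.
Ksp = [La³⁺]^2[CO₃²⁻]^3 = (5.40×10⁻²)^2(3s)^3
(3s)^3 = 3.13×10⁻³⁴ / (5.40×10⁻²)^2 = 1.07×10⁻³¹
s = 1.58×10⁻¹¹ M

1.58×10⁻¹¹ M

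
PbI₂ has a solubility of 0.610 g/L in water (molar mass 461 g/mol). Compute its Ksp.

Molar solubility s = (0.610 g/L) / (461 g/mol) = 1.3232×10⁻³ mol/L
PbI₂(s) ⇌ Pb²⁺(aq) + 2 I⁻(aq)
Let s be the molar solubility. Then [Pb²⁺] = s and [I⁻] = 2s.
Ksp = [Pb²⁺][I⁻]^2 = s · (2s)^2 = 4s^3
Ksp = 4 × (1.3232×10⁻³)^3 = 9.27×10⁻⁹

Ksp = 9.27×10⁻⁹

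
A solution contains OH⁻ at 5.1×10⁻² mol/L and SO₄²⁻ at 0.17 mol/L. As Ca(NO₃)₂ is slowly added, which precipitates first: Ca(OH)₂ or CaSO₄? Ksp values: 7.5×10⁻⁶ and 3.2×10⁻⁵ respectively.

Each salt precipitates once Q = Ksp for that salt.
For Ca(OH)₂: [Ca²⁺] = (Ksp/[OH⁻]^2) = 2.9×10⁻³ mol/L
For CaSO₄: [Ca²⁺] = (Ksp/[SO₄²⁻]) = 1.9×10⁻⁴ mol/L
The smaller threshold [Ca²⁺] is reached first, so CaSO₄ precipitates first.

CaSO₄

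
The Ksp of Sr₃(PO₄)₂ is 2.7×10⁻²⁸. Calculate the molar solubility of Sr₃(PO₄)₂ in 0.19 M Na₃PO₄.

6.5×10⁻¹⁰ M

Sr₃(PO₄)₂(s) ⇌ 3 Sr²⁺(aq) + 2 PO₄³⁻(aq)
The solution already contains PO₄³⁻ at 0.19 M. Let s be the molar solubility of Sr₃(PO₄)₂.
[PO₄³⁻] ≈ 0.19 M (common ion dominates); [Sr²⁺] = 3s.
Ksp = [Sr²⁺]^3[PO₄³⁻]^2 = (3s)^3(0.19)^2
(3s)^3 = 2.7×10⁻²⁸ / (0.19)^2 = 7.5×10⁻²⁷
s = 6.5×10⁻¹⁰ M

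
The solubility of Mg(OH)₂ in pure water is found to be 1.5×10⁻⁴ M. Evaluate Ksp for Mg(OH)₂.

Ksp = 1.4×10⁻¹¹

Mg(OH)₂(s) ⇌ Mg²⁺(aq) + 2 OH⁻(aq)
Let s be the molar solubility. Then [Mg²⁺] = s and [OH⁻] = 2s.
Ksp = [Mg²⁺][OH⁻]^2 = s · (2s)^2 = 4s^3
Ksp = 4 × (1.5×10⁻⁴)^3 = 1.4×10⁻¹¹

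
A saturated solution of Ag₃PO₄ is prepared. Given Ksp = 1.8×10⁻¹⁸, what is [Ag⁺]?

4.8×10⁻⁵ M

Ag₃PO₄(s) ⇌ 3 Ag⁺(aq) + PO₄³⁻(aq)
With molar solubility s: [Ag⁺] = 3s, [PO₄³⁻] = s.
Ksp = [Ag⁺]^3[PO₄³⁻] = (3s)^3 · s = 27s^4 = 1.8×10⁻¹⁸
s = 1.6×10⁻⁵ mol/L
[Ag⁺] = 3s = 4.8×10⁻⁵ mol/L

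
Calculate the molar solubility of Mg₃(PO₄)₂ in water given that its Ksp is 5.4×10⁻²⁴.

8.7×10⁻⁶ M

Mg₃(PO₄)₂(s) ⇌ 3 Mg²⁺(aq) + 2 PO₄³⁻(aq)
Call the molar solubility s, so that [Mg²⁺] = 3s and [PO₄³⁻] = 2s.
Ksp = [Mg²⁺]^3[PO₄³⁻]^2 = (3s)^3 · (2s)^2 = 108s^5
108s^5 = 5.4×10⁻²⁴  ⇒  s^5 = 5.0×10⁻²⁶
s = (5.0×10⁻²⁶)^(1/5) = 8.7×10⁻⁶ M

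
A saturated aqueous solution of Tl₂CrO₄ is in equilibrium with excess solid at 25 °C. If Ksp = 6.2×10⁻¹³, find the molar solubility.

5.4×10⁻⁵ M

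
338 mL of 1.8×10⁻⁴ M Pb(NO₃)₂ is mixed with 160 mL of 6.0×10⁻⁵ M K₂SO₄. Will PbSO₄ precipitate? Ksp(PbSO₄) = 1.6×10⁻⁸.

No

After mixing, V = 338 mL + 160 mL = 498 mL.
[Pb²⁺] = (1.8×10⁻⁴)(338)/498 = 1.2×10⁻⁴ M
[SO₄²⁻] = (6.0×10⁻⁵)(160)/498 = 1.9×10⁻⁵ M
Q = [Pb²⁺][SO₄²⁻] = 2.4×10⁻⁹
Since Q (2.4×10⁻⁹) is less than Ksp (1.6×10⁻⁸), no PbSO₄ precipitates.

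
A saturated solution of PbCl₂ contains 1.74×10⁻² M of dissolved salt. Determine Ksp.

PbCl₂(s) ⇌ Pb²⁺(aq) + 2 Cl⁻(aq)
For each mole of PbCl₂ that dissolves per liter, [Pb²⁺] = s and [Cl⁻] = 2s; let s denote this solubility.
Ksp = [Pb²⁺][Cl⁻]^2 = s · (2s)^2 = 4s^3
Ksp = 4 × (1.74×10⁻²)^3 = 2.11×10⁻⁵

Ksp = 2.11×10⁻⁵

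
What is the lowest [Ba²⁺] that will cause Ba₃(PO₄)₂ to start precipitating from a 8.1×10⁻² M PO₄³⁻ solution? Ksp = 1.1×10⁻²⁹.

A salt starts to precipitate once the ion product Q reaches its Ksp.
Ba₃(PO₄)₂(s) ⇌ 3 Ba²⁺(aq) + 2 PO₄³⁻(aq)
Ksp = [Ba²⁺]^3[PO₄³⁻]^2 = [Ba²⁺]^3(8.1×10⁻²)^2
[Ba²⁺]^3 = 1.1×10⁻²⁹ / (8.1×10⁻²)^2 = 1.7×10⁻²⁷
[Ba²⁺] = 1.2×10⁻⁹ M

1.2×10⁻⁹ M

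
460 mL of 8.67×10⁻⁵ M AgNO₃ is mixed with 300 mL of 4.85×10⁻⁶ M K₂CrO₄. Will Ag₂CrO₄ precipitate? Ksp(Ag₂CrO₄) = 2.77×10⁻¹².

No

The combined volume is 760 mL.
[Ag⁺] = (8.67×10⁻⁵)(460)/760 = 5.25×10⁻⁵ M
[CrO₄²⁻] = (4.85×10⁻⁶)(300)/760 = 1.91×10⁻⁶ M
Q = [Ag⁺]^2[CrO₄²⁻] = 5.27×10⁻¹⁵
Q < Ksp (5.27×10⁻¹⁵ vs 2.77×10⁻¹²); the solution remains unsaturated and no precipitate forms.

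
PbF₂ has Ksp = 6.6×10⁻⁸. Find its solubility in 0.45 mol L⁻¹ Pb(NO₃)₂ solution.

1.9×10⁻⁴ M

PbF₂(s) ⇌ Pb²⁺(aq) + 2 F⁻(aq)
With Pb²⁺ already at 0.45 mol L⁻¹ and s small, take [Pb²⁺] ≈ 0.45 mol L⁻¹ and [F⁻] = 2s.
Ksp = [Pb²⁺][F⁻]^2 = (0.45)(2s)^2
(2s)^2 = 6.6×10⁻⁸ / (0.45) = 1.5×10⁻⁷
s = 1.9×10⁻⁴ mol L⁻¹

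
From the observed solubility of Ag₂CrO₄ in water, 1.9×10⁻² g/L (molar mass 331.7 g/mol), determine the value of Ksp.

Molar solubility s = (1.9×10⁻² g/L) / (331.7 g/mol) = 5.728×10⁻⁵ mol/L
Ag₂CrO₄(s) ⇌ 2 Ag⁺(aq) + CrO₄²⁻(aq)
For each mole of Ag₂CrO₄ that dissolves per liter, [Ag⁺] = 2s and [CrO₄²⁻] = s; let s denote this solubility.
Ksp = [Ag⁺]^2[CrO₄²⁻] = (2s)^2 · s = 4s^3
Ksp = 4 × (5.728×10⁻⁵)^3 = 7.5×10⁻¹³

Ksp = 7.5×10⁻¹³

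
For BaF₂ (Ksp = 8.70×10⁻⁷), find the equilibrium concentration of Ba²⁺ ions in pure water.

BaF₂(s) ⇌ Ba²⁺(aq) + 2 F⁻(aq)
For each mole of BaF₂ that dissolves per liter, [Ba²⁺] = s and [F⁻] = 2s; let s denote this solubility.
Ksp = [Ba²⁺][F⁻]^2 = s · (2s)^2 = 4s^3 = 8.70×10⁻⁷
s = 6.01×10⁻³ M
[Ba²⁺] = s = 6.01×10⁻³ M

6.01×10⁻³ M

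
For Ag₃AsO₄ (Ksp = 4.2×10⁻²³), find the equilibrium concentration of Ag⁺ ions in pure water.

3.4×10⁻⁶ M

Ag₃AsO₄(s) ⇌ 3 Ag⁺(aq) + AsO₄³⁻(aq)
Call the molar solubility s, so that [Ag⁺] = 3s and [AsO₄³⁻] = s.
Ksp = [Ag⁺]^3[AsO₄³⁻] = (3s)^3 · s = 27s^4 = 4.2×10⁻²³
s = 1.1×10⁻⁶ M
[Ag⁺] = 3s = 3.4×10⁻⁶ M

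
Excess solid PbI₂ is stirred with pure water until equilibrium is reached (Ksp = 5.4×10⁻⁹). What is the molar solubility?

PbI₂(s) ⇌ Pb²⁺(aq) + 2 I⁻(aq)
If s mol/L of PbI₂ dissolves, [Pb²⁺] = s and [I⁻] = 2s.
Ksp = [Pb²⁺][I⁻]^2 = s · (2s)^2 = 4s^3
4s^3 = 5.4×10⁻⁹  ⇒  s^3 = 1.4×10⁻⁹
Taking the 3rd root, s = 1.1×10⁻³ mol L⁻¹.

1.1×10⁻³ M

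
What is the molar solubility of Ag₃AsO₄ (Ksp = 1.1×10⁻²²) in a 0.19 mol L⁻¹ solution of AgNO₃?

1.6×10⁻²⁰ M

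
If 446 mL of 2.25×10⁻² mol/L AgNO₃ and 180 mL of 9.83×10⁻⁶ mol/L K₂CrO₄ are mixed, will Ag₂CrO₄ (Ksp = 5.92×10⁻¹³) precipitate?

Yes

Total volume after mixing = 446 + 180 = 626 mL.
[Ag⁺] = (2.25×10⁻²)(446)/626 = 1.60×10⁻² mol/L
[CrO₄²⁻] = (9.83×10⁻⁶)(180)/626 = 2.83×10⁻⁶ mol/L
Q = [Ag⁺]^2[CrO₄²⁻] = 7.26×10⁻¹⁰
Since Q (7.26×10⁻¹⁰) exceeds Ksp (5.92×10⁻¹³), Ag₂CrO₄ will precipitate.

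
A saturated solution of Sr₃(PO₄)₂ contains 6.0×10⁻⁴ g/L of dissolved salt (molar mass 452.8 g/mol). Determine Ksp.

Ksp = 4.4×10⁻²⁸

Convert to molarity: s = 6.0×10⁻⁴ / 452.8 = 1.325×10⁻⁶ mol/L
Sr₃(PO₄)₂(s) ⇌ 3 Sr²⁺(aq) + 2 PO₄³⁻(aq)
Let s be the molar solubility. Then [Sr²⁺] = 3s and [PO₄³⁻] = 2s.
Ksp = [Sr²⁺]^3[PO₄³⁻]^2 = (3s)^3 · (2s)^2 = 108s^5
Ksp = 108 × (1.325×10⁻⁶)^5 = 4.4×10⁻²⁸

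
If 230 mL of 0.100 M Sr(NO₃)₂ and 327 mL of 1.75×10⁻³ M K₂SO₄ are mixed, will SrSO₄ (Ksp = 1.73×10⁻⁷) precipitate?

Total volume after mixing = 230 + 327 = 557 mL.
[Sr²⁺] = (0.100)(230)/557 = 4.13×10⁻² M
[SO₄²⁻] = (1.75×10⁻³)(327)/557 = 1.03×10⁻³ M
Q = [Sr²⁺][SO₄²⁻] = 4.24×10⁻⁵
Q = 4.24×10⁻⁵ > Ksp = 1.73×10⁻⁷, so the solution is supersaturated and SrSO₄ precipitates.

Yes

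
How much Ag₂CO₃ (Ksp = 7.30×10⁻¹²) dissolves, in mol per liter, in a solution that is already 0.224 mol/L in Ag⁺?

Ag₂CO₃(s) ⇌ 2 Ag⁺(aq) + CO₃²⁻(aq)
Let s be the solubility of Ag₂CO₃ here. The common ion gives [Ag⁺] ≈ 0.224 mol/L, and [CO₃²⁻] = s.
Ksp = [Ag⁺]^2[CO₃²⁻] = (0.224)^2s
s = 7.30×10⁻¹² / (0.224)^2 = 1.45×10⁻¹⁰
s = 1.45×10⁻¹⁰ mol/L

1.45×10⁻¹⁰ M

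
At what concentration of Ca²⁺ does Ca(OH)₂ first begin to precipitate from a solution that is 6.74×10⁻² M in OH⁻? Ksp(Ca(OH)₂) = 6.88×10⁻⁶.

1.51×10⁻³ M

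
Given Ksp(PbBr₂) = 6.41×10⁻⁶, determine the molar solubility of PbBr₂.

1.17×10⁻² M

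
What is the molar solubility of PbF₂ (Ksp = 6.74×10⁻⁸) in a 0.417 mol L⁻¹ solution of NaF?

PbF₂(s) ⇌ Pb²⁺(aq) + 2 F⁻(aq)
Let s be the solubility of PbF₂ here. The common ion gives [F⁻] ≈ 0.417 mol L⁻¹, and [Pb²⁺] = s.
Ksp = [Pb²⁺][F⁻]^2 = s(0.417)^2
s = 6.74×10⁻⁸ / (0.417)^2 = 3.88×10⁻⁷
s = 3.88×10⁻⁷ mol L⁻¹

3.88×10⁻⁷ M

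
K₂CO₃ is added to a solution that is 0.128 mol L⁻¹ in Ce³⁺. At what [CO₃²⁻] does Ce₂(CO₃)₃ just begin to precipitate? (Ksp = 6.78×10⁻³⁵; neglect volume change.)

Precipitation begins when Q = Ksp.
Ce₂(CO₃)₃(s) ⇌ 2 Ce³⁺(aq) + 3 CO₃²⁻(aq)
Ksp = [Ce³⁺]^2[CO₃²⁻]^3 = [CO₃²⁻]^3(0.128)^2
[CO₃²⁻]^3 = 6.78×10⁻³⁵ / (0.128)^2 = 4.14×10⁻³³
[CO₃²⁻] = 1.61×10⁻¹¹ mol L⁻¹

1.61×10⁻¹¹ M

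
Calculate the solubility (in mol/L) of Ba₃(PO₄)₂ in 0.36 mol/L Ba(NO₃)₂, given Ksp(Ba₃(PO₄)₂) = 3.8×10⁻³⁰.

Ba₃(PO₄)₂(s) ⇌ 3 Ba²⁺(aq) + 2 PO₄³⁻(aq)
With Ba²⁺ already at 0.36 mol/L and s small, take [Ba²⁺] ≈ 0.36 mol/L and [PO₄³⁻] = 2s.
Ksp = [Ba²⁺]^3[PO₄³⁻]^2 = (0.36)^3(2s)^2
(2s)^2 = 3.8×10⁻³⁰ / (0.36)^3 = 8.1×10⁻²⁹
s = 4.5×10⁻¹⁵ mol/L

4.5×10⁻¹⁵ M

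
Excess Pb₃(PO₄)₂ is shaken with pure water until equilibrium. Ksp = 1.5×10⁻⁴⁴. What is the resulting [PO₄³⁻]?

Pb₃(PO₄)₂(s) ⇌ 3 Pb²⁺(aq) + 2 PO₄³⁻(aq)
For each mole of Pb₃(PO₄)₂ that dissolves per liter, [Pb²⁺] = 3s and [PO₄³⁻] = 2s; let s denote this solubility.
Ksp = [Pb²⁺]^3[PO₄³⁻]^2 = (3s)^3 · (2s)^2 = 108s^5 = 1.5×10⁻⁴⁴
s = 6.7×10⁻¹⁰ mol/L
[PO₄³⁻] = 2s = 1.3×10⁻⁹ mol/L

1.3×10⁻⁹ M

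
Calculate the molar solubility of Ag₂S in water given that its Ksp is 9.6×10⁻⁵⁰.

2.9×10⁻¹⁷ M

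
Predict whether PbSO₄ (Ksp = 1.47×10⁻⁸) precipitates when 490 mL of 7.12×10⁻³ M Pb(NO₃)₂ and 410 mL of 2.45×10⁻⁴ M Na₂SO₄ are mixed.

Yes

Total volume after mixing = 490 + 410 = 900 mL.
[Pb²⁺] = (7.12×10⁻³)(490)/900 = 3.88×10⁻³ M
[SO₄²⁻] = (2.45×10⁻⁴)(410)/900 = 1.12×10⁻⁴ M
Q = [Pb²⁺][SO₄²⁻] = 4.33×10⁻⁷
Q = 4.33×10⁻⁷ > Ksp = 1.47×10⁻⁸, so the solution is supersaturated and PbSO₄ precipitates.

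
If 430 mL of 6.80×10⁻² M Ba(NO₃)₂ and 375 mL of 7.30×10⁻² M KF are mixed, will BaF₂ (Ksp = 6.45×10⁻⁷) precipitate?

Yes

Total volume after mixing = 430 + 375 = 805 mL.
[Ba²⁺] = (6.80×10⁻²)(430)/805 = 3.63×10⁻² M
[F⁻] = (7.30×10⁻²)(375)/805 = 3.40×10⁻² M
Q = [Ba²⁺][F⁻]^2 = 4.20×10⁻⁵
Q = 4.20×10⁻⁵ > Ksp = 6.45×10⁻⁷, so the solution is supersaturated and BaF₂ precipitates.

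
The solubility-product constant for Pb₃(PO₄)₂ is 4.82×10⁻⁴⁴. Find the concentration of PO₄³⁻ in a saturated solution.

1.70×10⁻⁹ M

Pb₃(PO₄)₂(s) ⇌ 3 Pb²⁺(aq) + 2 PO₄³⁻(aq)
Call the molar solubility s, so that [Pb²⁺] = 3s and [PO₄³⁻] = 2s.
Ksp = [Pb²⁺]^3[PO₄³⁻]^2 = (3s)^3 · (2s)^2 = 108s^5 = 4.82×10⁻⁴⁴
s = 8.51×10⁻¹⁰ mol/L
[PO₄³⁻] = 2s = 1.70×10⁻⁹ mol/L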